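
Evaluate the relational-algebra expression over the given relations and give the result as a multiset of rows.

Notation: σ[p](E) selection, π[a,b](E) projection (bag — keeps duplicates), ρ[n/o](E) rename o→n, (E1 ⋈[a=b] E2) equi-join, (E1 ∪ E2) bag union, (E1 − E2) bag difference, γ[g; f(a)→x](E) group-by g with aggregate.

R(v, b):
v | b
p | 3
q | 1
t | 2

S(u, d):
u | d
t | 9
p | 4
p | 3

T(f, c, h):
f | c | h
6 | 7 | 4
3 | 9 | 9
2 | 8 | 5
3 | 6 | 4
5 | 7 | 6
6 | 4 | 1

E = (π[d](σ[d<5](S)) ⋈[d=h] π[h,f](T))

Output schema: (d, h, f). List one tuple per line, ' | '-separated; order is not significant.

Per-node cardinality:
  S → 3
  σ[d<5](S) → 2
  π[d](σ[d<5](S)) → 2
  T → 6
  π[h,f](T) → 6
  (π[d](σ[d<5](S)) ⋈[d=h] π[h,f](T)) → 2

== RESULT ==
d | h | f
4 | 4 | 3
4 | 4 | 6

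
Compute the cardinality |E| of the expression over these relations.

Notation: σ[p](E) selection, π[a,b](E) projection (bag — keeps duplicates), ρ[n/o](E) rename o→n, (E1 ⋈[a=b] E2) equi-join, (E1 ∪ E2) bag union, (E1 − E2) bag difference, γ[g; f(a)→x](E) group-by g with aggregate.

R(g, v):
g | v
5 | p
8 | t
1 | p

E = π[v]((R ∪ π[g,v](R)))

Stepwise |·|:
  R → 3
  R → 3
  π[g,v](R) → 3
  (R ∪ π[g,v](R)) → 6
  π[v]((R ∪ π[g,v](R))) → 6

|E| = 6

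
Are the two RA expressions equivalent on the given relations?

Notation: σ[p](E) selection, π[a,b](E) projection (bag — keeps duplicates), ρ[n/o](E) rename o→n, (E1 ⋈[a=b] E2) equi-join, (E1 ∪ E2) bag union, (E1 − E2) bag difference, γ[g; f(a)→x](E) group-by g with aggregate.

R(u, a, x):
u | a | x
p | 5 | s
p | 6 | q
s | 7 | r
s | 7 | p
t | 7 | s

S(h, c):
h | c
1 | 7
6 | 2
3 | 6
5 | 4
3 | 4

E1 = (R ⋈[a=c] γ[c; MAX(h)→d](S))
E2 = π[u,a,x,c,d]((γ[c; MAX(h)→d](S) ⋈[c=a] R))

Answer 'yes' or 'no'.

E1 row counts bottom-up:
  R → 5
  S → 5
  γ[c; MAX(h)→d](S) → 4
  (R ⋈[a=c] γ[c; MAX(h)→d](S)) → 4
E2 row counts bottom-up:
  S → 5
  γ[c; MAX(h)→d](S) → 4
  R → 5
  (γ[c; MAX(h)→d](S) ⋈[c=a] R) → 4
  π[u,a,x,c,d]((γ[c; MAX(h)→d](S) ⋈[c=a] R)) → 4

E1 and E2 produce the same multiset:
u | a | x | c | d
p | 6 | q | 6 | 3
s | 7 | p | 7 | 1
s | 7 | r | 7 | 1
t | 7 | s | 7 | 1

yes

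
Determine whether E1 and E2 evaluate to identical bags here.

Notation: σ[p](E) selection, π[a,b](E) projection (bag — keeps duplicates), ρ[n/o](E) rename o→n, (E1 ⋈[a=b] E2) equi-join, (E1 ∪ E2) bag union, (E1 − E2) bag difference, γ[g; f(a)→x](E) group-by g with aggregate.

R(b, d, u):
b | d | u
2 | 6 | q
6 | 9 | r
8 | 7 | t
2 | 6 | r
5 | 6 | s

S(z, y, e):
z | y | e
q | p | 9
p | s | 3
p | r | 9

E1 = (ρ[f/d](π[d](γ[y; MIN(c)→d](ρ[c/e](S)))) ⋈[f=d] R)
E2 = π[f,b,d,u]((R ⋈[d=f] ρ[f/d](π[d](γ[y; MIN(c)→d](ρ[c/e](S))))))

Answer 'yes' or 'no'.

E1 subexpression sizes:
  S → 3
  ρ[c/e](S) → 3
  γ[y; MIN(c)→d](ρ[c/e](S)) → 3
  π[d](γ[y; MIN(c)→d](ρ[c/e](S))) → 3
  ρ[f/d](π[d](γ[y; MIN(c)→d](ρ[c/e](S)))) → 3
  R → 5
  (ρ[f/d](π[d](γ[y; MIN(c)→d](ρ[c/e](S)))) ⋈[f=d] R) → 2
E2 subexpression sizes:
  R → 5
  S → 3
  ρ[c/e](S) → 3
  γ[y; MIN(c)→d](ρ[c/e](S)) → 3
  π[d](γ[y; MIN(c)→d](ρ[c/e](S))) → 3
  ρ[f/d](π[d](γ[y; MIN(c)→d](ρ[c/e](S)))) → 3
  (R ⋈[d=f] ρ[f/d](π[d](γ[y; MIN(c)→d](ρ[c/e](S))))) → 2
  π[f,b,d,u]((R ⋈[d=f] ρ[f/d](π[d](γ[y; MIN(c)→d](ρ[c/e](S)))))) → 2

E1 and E2 produce the same multiset:
f | b | d | u
9 | 6 | 9 | r
9 | 6 | 9 | r

yes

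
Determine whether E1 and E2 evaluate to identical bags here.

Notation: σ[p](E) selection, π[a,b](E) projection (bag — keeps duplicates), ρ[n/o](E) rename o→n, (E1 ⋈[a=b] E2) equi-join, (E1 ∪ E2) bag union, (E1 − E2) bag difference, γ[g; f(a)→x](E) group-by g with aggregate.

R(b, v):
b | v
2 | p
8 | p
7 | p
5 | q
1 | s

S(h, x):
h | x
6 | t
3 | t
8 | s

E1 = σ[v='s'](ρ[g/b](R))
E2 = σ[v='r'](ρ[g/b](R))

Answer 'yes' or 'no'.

E1 subexpression sizes:
  R → 5
  ρ[g/b](R) → 5
  σ[v='s'](ρ[g/b](R)) → 1
E2 subexpression sizes:
  R → 5
  ρ[g/b](R) → 5
  σ[v='r'](ρ[g/b](R)) → 0

E1 result:
g | v
1 | s
E2 result:
g | v
(0 rows)
Witness: (1, 's') appears 1× in E1 but 0× in E2.

no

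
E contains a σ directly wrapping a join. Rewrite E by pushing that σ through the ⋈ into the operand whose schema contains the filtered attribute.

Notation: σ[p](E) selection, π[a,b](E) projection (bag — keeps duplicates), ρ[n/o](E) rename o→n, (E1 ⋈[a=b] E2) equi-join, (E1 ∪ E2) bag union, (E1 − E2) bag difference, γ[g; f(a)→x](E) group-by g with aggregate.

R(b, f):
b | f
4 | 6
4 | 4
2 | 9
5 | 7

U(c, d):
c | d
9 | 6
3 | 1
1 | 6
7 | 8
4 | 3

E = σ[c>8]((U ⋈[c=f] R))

σ filters on c, owned by the left side.
E' = (σ[c>8](U) ⋈[c=f] R)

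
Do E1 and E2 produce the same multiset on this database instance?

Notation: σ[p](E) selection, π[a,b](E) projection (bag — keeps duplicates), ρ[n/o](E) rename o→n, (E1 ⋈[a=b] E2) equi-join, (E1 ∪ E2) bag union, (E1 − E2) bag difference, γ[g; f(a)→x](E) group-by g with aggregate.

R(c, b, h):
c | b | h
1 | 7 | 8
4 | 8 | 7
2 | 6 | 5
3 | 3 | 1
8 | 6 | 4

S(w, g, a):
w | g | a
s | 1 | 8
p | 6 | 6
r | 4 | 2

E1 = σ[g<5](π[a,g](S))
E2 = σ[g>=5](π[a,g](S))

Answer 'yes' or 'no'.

E1 row counts bottom-up:
  S → 3
  π[a,g](S) → 3
  σ[g<5](π[a,g](S)) → 2
E2 row counts bottom-up:
  S → 3
  π[a,g](S) → 3
  σ[g>=5](π[a,g](S)) → 1

E1 result:
a | g
2 | 4
8 | 1
E2 result:
a | g
6 | 6
Witness: (6, 6) appears 0× in E1 but 1× in E2.

no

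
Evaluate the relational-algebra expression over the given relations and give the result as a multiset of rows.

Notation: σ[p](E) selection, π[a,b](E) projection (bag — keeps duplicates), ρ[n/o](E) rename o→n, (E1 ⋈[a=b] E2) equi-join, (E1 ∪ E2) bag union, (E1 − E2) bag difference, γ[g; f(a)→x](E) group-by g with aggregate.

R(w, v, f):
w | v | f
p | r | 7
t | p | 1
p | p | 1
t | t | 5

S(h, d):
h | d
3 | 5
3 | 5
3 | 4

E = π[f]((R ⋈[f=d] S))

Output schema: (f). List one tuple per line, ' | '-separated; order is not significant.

Per-node cardinality:
  R → 4
  S → 3
  (R ⋈[f=d] S) → 2
  π[f]((R ⋈[f=d] S)) → 2

== RESULT ==
f
5
5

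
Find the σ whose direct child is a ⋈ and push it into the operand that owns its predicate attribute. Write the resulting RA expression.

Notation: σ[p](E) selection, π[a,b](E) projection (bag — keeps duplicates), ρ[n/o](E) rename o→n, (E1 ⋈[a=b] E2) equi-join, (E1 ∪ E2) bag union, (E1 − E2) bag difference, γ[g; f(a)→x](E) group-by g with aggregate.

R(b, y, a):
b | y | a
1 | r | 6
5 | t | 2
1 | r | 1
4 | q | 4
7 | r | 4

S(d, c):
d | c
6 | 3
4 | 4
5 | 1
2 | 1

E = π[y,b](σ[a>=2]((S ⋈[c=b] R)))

σ filters on a, owned by the right side.
E' = π[y,b]((S ⋈[c=b] σ[a>=2](R)))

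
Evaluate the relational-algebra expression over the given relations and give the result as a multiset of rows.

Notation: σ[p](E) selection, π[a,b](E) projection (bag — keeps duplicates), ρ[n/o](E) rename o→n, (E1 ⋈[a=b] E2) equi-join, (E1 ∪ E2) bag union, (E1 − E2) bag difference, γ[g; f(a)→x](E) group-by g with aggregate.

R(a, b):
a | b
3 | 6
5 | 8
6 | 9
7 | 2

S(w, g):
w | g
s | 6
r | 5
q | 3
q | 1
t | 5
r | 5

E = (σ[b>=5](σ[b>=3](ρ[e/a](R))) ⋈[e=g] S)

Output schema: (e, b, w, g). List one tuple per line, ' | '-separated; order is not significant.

Subexpression sizes:
  R → 4
  ρ[e/a](R) → 4
  σ[b>=3](ρ[e/a](R)) → 3
  σ[b>=5](σ[b>=3](ρ[e/a](R))) → 3
  S → 6
  (σ[b>=5](σ[b>=3](ρ[e/a](R))) ⋈[e=g] S) → 5

== RESULT ==
e | b | w | g
3 | 6 | q | 3
5 | 8 | r | 5
5 | 8 | r | 5
5 | 8 | t | 5
6 | 9 | s | 6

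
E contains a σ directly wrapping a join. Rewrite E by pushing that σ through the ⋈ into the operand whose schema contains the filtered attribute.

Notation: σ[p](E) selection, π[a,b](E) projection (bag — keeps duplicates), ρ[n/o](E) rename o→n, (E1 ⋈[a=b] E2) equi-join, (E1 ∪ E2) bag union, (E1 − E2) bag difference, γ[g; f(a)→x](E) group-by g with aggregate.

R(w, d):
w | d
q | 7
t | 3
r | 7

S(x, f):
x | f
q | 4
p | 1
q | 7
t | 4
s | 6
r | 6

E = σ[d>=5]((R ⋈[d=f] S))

σ filters on d, owned by the left side.
E' = (σ[d>=5](R) ⋈[d=f] S)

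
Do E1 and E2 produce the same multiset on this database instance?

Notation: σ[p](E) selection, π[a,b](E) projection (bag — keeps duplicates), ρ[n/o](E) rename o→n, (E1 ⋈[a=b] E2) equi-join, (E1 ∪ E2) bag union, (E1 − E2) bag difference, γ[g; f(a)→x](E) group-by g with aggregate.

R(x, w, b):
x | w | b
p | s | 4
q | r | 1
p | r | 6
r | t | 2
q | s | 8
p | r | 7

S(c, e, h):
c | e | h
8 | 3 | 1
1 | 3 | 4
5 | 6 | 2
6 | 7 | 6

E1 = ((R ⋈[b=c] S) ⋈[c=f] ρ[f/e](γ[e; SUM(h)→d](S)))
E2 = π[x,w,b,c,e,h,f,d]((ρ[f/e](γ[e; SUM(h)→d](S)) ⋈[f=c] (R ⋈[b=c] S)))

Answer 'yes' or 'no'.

E1 per-node cardinality:
  R → 6
  S → 4
  (R ⋈[b=c] S) → 3
  S → 4
  γ[e; SUM(h)→d](S) → 3
  ρ[f/e](γ[e; SUM(h)→d](S)) → 3
  ((R ⋈[b=c] S) ⋈[c=f] ρ[f/e](γ[e; SUM(h)→d](S))) → 1
E2 per-node cardinality:
  S → 4
  γ[e; SUM(h)→d](S) → 3
  ρ[f/e](γ[e; SUM(h)→d](S)) → 3
  R → 6
  S → 4
  (R ⋈[b=c] S) → 3
  (ρ[f/e](γ[e; SUM(h)→d](S)) ⋈[f=c] (R ⋈[b=c] S)) → 1
  π[x,w,b,c,e,h,f,d]((ρ[f/e](γ[e; SUM(h)→d](S)) ⋈[f=c] (R ⋈[b=c] S))) → 1

E1 and E2 produce the same multiset:
x | w | b | c | e | h | f | d
p | r | 6 | 6 | 7 | 6 | 6 | 2

yes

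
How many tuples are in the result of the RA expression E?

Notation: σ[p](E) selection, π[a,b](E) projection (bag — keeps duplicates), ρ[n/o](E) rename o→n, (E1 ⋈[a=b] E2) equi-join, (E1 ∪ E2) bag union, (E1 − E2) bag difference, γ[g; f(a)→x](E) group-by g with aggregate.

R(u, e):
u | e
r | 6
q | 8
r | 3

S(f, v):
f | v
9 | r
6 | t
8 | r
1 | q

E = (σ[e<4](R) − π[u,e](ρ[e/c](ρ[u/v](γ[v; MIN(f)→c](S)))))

Row counts bottom-up:
  R → 3
  σ[e<4](R) → 1
  S → 4
  γ[v; MIN(f)→c](S) → 3
  ρ[u/v](γ[v; MIN(f)→c](S)) → 3
  ρ[e/c](ρ[u/v](γ[v; MIN(f)→c](S))) → 3
  π[u,e](ρ[e/c](ρ[u/v](γ[v; MIN(f)→c](S)))) → 3
  (σ[e<4](R) − π[u,e](ρ[e/c](ρ[u/v](γ[v; MIN(f)→c](S))))) → 1

|E| = 1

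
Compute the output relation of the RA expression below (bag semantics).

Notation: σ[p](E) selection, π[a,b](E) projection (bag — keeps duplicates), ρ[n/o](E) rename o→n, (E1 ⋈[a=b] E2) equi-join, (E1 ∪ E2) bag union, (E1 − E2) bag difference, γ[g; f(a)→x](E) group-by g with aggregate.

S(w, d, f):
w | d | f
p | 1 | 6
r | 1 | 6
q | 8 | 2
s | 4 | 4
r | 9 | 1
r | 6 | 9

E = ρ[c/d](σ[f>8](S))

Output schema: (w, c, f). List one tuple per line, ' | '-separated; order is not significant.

Per-node cardinality:
  S → 6
  σ[f>8](S) → 1
  ρ[c/d](σ[f>8](S)) → 1

== RESULT ==
w | c | f
r | 6 | 9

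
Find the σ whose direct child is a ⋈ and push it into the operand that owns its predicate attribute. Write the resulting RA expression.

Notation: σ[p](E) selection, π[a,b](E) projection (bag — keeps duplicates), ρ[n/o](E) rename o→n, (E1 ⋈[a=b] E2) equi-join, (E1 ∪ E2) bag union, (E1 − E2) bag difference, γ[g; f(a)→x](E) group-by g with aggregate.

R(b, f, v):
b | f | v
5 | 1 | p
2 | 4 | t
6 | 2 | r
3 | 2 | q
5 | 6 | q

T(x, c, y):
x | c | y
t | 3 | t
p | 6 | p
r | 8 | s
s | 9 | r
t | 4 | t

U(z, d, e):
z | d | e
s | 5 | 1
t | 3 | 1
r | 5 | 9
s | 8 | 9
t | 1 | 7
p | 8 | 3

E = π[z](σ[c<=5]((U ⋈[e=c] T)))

σ filters on c, owned by the right side.
E' = π[z]((U ⋈[e=c] σ[c<=5](T)))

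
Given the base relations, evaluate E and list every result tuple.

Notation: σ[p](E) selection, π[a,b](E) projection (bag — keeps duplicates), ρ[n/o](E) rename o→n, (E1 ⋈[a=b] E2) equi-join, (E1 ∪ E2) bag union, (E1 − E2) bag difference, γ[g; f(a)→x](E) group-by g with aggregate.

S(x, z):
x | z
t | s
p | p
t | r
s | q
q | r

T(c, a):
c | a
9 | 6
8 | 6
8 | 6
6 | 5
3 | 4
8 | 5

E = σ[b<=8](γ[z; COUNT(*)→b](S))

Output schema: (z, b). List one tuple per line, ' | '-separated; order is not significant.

Subexpression sizes:
  S → 5
  γ[z; COUNT(*)→b](S) → 4
  σ[b<=8](γ[z; COUNT(*)→b](S)) → 4

== RESULT ==
z | b
p | 1
q | 1
r | 2
s | 1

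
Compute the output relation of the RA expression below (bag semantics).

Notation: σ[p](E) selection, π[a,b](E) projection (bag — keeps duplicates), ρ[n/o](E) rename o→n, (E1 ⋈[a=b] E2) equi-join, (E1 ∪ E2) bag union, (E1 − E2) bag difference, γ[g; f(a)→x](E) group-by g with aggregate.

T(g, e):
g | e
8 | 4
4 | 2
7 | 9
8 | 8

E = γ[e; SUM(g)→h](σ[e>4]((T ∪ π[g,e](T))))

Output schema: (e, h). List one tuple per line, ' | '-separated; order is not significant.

Stepwise |·|:
  T → 4
  T → 4
  π[g,e](T) → 4
  (T ∪ π[g,e](T)) → 8
  σ[e>4]((T ∪ π[g,e](T))) → 4
  γ[e; SUM(g)→h](σ[e>4]((T ∪ π[g,e](T)))) → 2

== RESULT ==
e | h
8 | 16
9 | 14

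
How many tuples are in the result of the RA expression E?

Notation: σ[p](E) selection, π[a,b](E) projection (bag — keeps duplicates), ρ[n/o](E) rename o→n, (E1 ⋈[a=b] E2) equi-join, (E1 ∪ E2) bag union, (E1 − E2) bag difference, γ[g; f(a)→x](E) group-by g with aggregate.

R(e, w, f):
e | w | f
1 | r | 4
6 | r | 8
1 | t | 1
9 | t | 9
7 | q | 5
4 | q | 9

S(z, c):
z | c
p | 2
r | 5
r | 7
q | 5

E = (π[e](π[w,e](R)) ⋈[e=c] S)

Stepwise |·|:
  R → 6
  π[w,e](R) → 6
  π[e](π[w,e](R)) → 6
  S → 4
  (π[e](π[w,e](R)) ⋈[e=c] S) → 1

|E| = 1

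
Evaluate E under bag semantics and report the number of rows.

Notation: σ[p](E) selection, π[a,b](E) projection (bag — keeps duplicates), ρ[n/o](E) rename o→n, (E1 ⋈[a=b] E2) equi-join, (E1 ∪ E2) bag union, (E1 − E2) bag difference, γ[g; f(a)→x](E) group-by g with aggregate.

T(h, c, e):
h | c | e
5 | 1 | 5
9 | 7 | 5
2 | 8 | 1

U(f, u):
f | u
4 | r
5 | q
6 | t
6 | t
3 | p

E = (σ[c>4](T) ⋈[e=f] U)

Per-node cardinality:
  T → 3
  σ[c>4](T) → 2
  U → 5
  (σ[c>4](T) ⋈[e=f] U) → 1

|E| = 1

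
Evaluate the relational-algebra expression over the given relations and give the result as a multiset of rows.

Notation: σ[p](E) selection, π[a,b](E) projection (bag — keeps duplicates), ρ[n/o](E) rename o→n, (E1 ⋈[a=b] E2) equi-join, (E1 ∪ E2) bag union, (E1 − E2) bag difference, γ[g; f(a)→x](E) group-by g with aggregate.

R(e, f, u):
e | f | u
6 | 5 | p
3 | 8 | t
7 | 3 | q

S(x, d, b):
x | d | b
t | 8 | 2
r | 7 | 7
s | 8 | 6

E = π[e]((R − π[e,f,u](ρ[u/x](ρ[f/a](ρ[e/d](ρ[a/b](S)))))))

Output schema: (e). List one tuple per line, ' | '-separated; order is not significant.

Row counts bottom-up:
  R → 3
  S → 3
  ρ[a/b](S) → 3
  ρ[e/d](ρ[a/b](S)) → 3
  ρ[f/a](ρ[e/d](ρ[a/b](S))) → 3
  ρ[u/x](ρ[f/a](ρ[e/d](ρ[a/b](S)))) → 3
  π[e,f,u](ρ[u/x](ρ[f/a](ρ[e/d](ρ[a/b](S))))) → 3
  (R − π[e,f,u](ρ[u/x](ρ[f/a](ρ[e/d](ρ[a/b](S)))))) → 3
  π[e]((R − π[e,f,u](ρ[u/x](ρ[f/a](ρ[e/d](ρ[a/b](S))))))) → 3

== RESULT ==
e
3
6
7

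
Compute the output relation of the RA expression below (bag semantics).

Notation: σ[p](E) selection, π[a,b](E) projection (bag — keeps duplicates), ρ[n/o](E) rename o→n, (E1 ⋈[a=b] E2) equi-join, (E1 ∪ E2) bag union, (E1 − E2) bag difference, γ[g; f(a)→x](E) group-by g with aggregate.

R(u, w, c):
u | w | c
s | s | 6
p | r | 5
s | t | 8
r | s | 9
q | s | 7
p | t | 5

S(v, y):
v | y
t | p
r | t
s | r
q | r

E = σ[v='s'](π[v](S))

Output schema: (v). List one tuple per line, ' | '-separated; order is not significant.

Per-node cardinality:
  S → 4
  π[v](S) → 4
  σ[v='s'](π[v](S)) → 1

== RESULT ==
v
s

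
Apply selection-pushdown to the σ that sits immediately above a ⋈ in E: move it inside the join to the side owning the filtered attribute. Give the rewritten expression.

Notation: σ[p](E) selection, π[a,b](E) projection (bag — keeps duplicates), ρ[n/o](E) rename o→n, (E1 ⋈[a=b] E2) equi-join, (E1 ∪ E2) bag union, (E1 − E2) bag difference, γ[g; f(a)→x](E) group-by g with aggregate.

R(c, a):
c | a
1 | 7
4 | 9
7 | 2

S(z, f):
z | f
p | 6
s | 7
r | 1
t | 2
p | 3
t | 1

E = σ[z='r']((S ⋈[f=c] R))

σ filters on z, owned by the left side.
E' = (σ[z='r'](S) ⋈[f=c] R)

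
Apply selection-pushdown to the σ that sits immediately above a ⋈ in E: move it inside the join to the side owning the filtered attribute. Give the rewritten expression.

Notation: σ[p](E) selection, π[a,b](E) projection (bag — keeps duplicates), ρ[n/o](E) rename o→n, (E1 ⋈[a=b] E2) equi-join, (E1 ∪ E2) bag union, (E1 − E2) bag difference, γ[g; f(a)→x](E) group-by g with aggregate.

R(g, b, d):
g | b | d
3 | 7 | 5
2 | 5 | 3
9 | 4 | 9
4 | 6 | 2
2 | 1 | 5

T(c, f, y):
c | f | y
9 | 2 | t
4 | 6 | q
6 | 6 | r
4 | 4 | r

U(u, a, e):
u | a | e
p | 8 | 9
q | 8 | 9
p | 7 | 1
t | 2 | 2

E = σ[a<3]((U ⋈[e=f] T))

σ filters on a, owned by the left side.
E' = (σ[a<3](U) ⋈[e=f] T)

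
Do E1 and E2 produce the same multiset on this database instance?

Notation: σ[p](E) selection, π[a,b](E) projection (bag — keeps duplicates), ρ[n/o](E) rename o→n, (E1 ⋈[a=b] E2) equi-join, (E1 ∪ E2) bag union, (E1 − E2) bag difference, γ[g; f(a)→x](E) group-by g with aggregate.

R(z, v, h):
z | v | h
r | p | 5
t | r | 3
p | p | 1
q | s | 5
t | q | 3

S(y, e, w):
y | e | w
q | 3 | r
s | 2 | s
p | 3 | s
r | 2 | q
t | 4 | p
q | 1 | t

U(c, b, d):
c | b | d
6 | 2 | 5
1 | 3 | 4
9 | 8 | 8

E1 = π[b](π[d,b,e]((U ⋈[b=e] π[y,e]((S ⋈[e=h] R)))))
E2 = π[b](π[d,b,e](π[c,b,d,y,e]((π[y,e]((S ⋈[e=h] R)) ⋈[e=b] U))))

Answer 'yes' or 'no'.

E1 row counts bottom-up:
  U → 3
  S → 6
  R → 5
  (S ⋈[e=h] R) → 5
  π[y,e]((S ⋈[e=h] R)) → 5
  (U ⋈[b=e] π[y,e]((S ⋈[e=h] R))) → 4
  π[d,b,e]((U ⋈[b=e] π[y,e]((S ⋈[e=h] R)))) → 4
  π[b](π[d,b,e]((U ⋈[b=e] π[y,e]((S ⋈[e=h] R))))) → 4
E2 row counts bottom-up:
  S → 6
  R → 5
  (S ⋈[e=h] R) → 5
  π[y,e]((S ⋈[e=h] R)) → 5
  U → 3
  (π[y,e]((S ⋈[e=h] R)) ⋈[e=b] U) → 4
  π[c,b,d,y,e]((π[y,e]((S ⋈[e=h] R)) ⋈[e=b] U)) → 4
  π[d,b,e](π[c,b,d,y,e]((π[y,e]((S ⋈[e=h] R)) ⋈[e=b] U))) → 4
  π[b](π[d,b,e](π[c,b,d,y,e]((π[y,e]((S ⋈[e=h] R)) ⋈[e=b] U)))) → 4

E1 and E2 produce the same multiset:
b
3
3
3
3

yes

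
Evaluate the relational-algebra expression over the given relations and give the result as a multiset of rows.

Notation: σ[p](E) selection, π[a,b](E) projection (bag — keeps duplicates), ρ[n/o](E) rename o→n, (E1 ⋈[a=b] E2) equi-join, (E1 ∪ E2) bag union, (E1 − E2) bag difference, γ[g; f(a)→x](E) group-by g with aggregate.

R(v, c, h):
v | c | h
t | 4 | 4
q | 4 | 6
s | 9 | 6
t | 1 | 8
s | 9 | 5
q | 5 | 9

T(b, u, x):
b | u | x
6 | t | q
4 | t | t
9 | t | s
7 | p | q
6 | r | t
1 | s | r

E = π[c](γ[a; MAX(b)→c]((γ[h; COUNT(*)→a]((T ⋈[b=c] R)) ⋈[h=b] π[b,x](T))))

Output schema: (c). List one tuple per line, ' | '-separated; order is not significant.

Per-node cardinality:
  T → 6
  R → 6
  (T ⋈[b=c] R) → 5
  γ[h; COUNT(*)→a]((T ⋈[b=c] R)) → 4
  T → 6
  π[b,x](T) → 6
  (γ[h; COUNT(*)→a]((T ⋈[b=c] R)) ⋈[h=b] π[b,x](T)) → 3
  γ[a; MAX(b)→c]((γ[h; COUNT(*)→a]((T ⋈[b=c] R)) ⋈[h=b] π[b,x](T))) → 2
  π[c](γ[a; MAX(b)→c]((γ[h; COUNT(*)→a]((T ⋈[b=c] R)) ⋈[h=b] π[b,x](T)))) → 2

== RESULT ==
c
4
6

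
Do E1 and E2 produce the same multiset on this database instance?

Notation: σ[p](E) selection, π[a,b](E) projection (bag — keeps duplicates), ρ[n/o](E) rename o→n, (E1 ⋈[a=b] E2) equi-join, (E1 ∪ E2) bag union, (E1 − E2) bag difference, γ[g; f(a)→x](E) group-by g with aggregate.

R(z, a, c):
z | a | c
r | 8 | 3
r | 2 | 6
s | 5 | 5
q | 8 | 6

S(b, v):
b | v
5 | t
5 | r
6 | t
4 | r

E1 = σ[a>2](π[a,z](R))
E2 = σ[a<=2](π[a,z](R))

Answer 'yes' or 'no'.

E1 stepwise |·|:
  R → 4
  π[a,z](R) → 4
  σ[a>2](π[a,z](R)) → 3
E2 stepwise |·|:
  R → 4
  π[a,z](R) → 4
  σ[a<=2](π[a,z](R)) → 1

E1 result:
a | z
5 | s
8 | q
8 | r
E2 result:
a | z
2 | r
Witness: (8, 'q') appears 1× in E1 but 0× in E2.

no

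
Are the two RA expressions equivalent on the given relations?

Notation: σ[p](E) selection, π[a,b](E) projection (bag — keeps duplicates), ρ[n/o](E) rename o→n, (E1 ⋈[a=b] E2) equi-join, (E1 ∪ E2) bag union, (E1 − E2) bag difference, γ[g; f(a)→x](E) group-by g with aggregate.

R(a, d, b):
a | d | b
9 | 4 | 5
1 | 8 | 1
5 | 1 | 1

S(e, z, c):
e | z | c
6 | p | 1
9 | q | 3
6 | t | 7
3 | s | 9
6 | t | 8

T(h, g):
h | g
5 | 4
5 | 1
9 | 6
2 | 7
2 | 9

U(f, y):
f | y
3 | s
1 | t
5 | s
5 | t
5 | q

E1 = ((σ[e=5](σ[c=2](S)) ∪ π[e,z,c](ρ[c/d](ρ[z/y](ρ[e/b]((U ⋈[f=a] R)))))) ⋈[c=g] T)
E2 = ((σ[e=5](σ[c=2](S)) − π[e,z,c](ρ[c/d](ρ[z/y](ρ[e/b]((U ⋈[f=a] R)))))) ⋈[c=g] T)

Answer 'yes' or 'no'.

E1 subexpression sizes:
  S → 5
  σ[c=2](S) → 0
  σ[e=5](σ[c=2](S)) → 0
  U → 5
  R → 3
  (U ⋈[f=a] R) → 4
  ρ[e/b]((U ⋈[f=a] R)) → 4
  ρ[z/y](ρ[e/b]((U ⋈[f=a] R))) → 4
  ρ[c/d](ρ[z/y](ρ[e/b]((U ⋈[f=a] R)))) → 4
  π[e,z,c](ρ[c/d](ρ[z/y](ρ[e/b]((U ⋈[f=a] R))))) → 4
  (σ[e=5](σ[c=2](S)) ∪ π[e,z,c](ρ[c/d](ρ[z/y](ρ[e/b]((U ⋈[f=a] R)))))) → 4
  T → 5
  ((σ[e=5](σ[c=2](S)) ∪ π[e,z,c](ρ[c/d](ρ[z/y](ρ[e/b]((U ⋈[f=a] R)))))) ⋈[c=g] T) → 3
E2 subexpression sizes:
  S → 5
  σ[c=2](S) → 0
  σ[e=5](σ[c=2](S)) → 0
  U → 5
  R → 3
  (U ⋈[f=a] R) → 4
  ρ[e/b]((U ⋈[f=a] R)) → 4
  ρ[z/y](ρ[e/b]((U ⋈[f=a] R))) → 4
  ρ[c/d](ρ[z/y](ρ[e/b]((U ⋈[f=a] R)))) → 4
  π[e,z,c](ρ[c/d](ρ[z/y](ρ[e/b]((U ⋈[f=a] R))))) → 4
  (σ[e=5](σ[c=2](S)) − π[e,z,c](ρ[c/d](ρ[z/y](ρ[e/b]((U ⋈[f=a] R)))))) → 0
  T → 5
  ((σ[e=5](σ[c=2](S)) − π[e,z,c](ρ[c/d](ρ[z/y](ρ[e/b]((U ⋈[f=a] R)))))) ⋈[c=g] T) → 0

E1 result:
e | z | c | h | g
1 | q | 1 | 5 | 1
1 | s | 1 | 5 | 1
1 | t | 1 | 5 | 1
E2 result:
e | z | c | h | g
(0 rows)
Witness: (1, 'q', 1, 5, 1) appears 1× in E1 but 0× in E2.

no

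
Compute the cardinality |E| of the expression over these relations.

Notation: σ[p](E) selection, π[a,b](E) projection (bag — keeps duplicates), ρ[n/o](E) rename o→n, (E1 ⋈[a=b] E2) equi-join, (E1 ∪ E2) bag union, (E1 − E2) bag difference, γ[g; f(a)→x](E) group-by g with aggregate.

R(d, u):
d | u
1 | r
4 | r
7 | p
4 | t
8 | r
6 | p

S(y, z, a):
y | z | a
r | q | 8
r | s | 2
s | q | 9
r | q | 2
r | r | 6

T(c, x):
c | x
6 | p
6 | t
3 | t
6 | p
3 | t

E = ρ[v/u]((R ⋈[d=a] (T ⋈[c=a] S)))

Row counts bottom-up:
  R → 6
  T → 5
  S → 5
  (T ⋈[c=a] S) → 3
  (R ⋈[d=a] (T ⋈[c=a] S)) → 3
  ρ[v/u]((R ⋈[d=a] (T ⋈[c=a] S))) → 3

|E| = 3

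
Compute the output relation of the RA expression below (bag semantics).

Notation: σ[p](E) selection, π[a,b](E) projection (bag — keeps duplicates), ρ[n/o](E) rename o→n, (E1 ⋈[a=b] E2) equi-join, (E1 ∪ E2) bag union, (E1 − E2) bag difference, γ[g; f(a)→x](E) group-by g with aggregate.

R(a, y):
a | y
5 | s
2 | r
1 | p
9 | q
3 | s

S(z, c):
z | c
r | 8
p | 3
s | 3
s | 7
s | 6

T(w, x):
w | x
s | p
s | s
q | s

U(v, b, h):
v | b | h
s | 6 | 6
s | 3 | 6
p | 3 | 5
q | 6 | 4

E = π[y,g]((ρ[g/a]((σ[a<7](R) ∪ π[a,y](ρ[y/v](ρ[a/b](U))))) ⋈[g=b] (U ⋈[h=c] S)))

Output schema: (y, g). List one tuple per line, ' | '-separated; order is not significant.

Per-node cardinality:
  R → 5
  σ[a<7](R) → 4
  U → 4
  ρ[a/b](U) → 4
  ρ[y/v](ρ[a/b](U)) → 4
  π[a,y](ρ[y/v](ρ[a/b](U))) → 4
  (σ[a<7](R) ∪ π[a,y](ρ[y/v](ρ[a/b](U)))) → 8
  ρ[g/a]((σ[a<7](R) ∪ π[a,y](ρ[y/v](ρ[a/b](U))))) → 8
  U → 4
  S → 5
  (U ⋈[h=c] S) → 2
  (ρ[g/a]((σ[a<7](R) ∪ π[a,y](ρ[y/v](ρ[a/b](U))))) ⋈[g=b] (U ⋈[h=c] S)) → 5
  π[y,g]((ρ[g/a]((σ[a<7](R) ∪ π[a,y](ρ[y/v](ρ[a/b](U))))) ⋈[g=b] (U ⋈[h=c] S))) → 5

== RESULT ==
y | g
p | 3
q | 6
s | 3
s | 3
s | 6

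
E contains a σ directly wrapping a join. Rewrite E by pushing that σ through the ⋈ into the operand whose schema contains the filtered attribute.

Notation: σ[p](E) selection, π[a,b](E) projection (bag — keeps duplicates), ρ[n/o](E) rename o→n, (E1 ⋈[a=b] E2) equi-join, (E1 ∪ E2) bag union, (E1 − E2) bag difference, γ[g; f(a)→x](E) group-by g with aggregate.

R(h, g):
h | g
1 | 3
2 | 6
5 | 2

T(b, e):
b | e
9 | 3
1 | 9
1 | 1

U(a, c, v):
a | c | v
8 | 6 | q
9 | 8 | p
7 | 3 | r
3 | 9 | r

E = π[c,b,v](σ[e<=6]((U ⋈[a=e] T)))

σ filters on e, owned by the right side.
E' = π[c,b,v]((U ⋈[a=e] σ[e<=6](T)))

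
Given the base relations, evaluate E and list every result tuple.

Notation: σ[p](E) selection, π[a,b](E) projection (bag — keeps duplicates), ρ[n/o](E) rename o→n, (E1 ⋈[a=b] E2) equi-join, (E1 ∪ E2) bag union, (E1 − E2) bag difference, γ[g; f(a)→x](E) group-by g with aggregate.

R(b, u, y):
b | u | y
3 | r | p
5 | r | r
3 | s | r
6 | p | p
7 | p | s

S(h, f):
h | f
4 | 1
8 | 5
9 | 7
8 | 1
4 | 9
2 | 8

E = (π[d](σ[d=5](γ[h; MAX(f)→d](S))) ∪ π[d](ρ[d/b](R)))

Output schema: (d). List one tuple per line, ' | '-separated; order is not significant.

Per-node cardinality:
  S → 6
  γ[h; MAX(f)→d](S) → 4
  σ[d=5](γ[h; MAX(f)→d](S)) → 1
  π[d](σ[d=5](γ[h; MAX(f)→d](S))) → 1
  R → 5
  ρ[d/b](R) → 5
  π[d](ρ[d/b](R)) → 5
  (π[d](σ[d=5](γ[h; MAX(f)→d](S))) ∪ π[d](ρ[d/b](R))) → 6

== RESULT ==
d
3
3
5
5
6
7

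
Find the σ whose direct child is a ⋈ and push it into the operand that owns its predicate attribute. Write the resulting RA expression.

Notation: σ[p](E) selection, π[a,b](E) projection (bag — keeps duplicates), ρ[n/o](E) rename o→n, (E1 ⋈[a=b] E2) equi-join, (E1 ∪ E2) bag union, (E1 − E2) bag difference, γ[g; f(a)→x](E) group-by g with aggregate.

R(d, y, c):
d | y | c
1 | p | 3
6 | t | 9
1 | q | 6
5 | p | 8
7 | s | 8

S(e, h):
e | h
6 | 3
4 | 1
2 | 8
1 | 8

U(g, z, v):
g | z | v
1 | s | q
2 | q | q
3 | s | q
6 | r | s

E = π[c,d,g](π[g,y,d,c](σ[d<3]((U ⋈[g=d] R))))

σ filters on d, owned by the right side.
E' = π[c,d,g](π[g,y,d,c]((U ⋈[g=d] σ[d<3](R))))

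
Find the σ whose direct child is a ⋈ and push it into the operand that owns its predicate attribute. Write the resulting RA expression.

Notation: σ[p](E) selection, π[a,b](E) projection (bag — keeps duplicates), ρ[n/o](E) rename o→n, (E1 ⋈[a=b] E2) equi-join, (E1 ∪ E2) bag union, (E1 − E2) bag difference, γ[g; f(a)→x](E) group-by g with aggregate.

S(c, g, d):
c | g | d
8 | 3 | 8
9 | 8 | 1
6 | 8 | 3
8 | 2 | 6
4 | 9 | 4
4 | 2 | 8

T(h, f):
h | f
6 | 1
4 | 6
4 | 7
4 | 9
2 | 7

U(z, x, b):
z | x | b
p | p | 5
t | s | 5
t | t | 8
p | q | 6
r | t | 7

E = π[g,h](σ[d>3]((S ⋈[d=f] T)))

σ filters on d, owned by the left side.
E' = π[g,h]((σ[d>3](S) ⋈[d=f] T))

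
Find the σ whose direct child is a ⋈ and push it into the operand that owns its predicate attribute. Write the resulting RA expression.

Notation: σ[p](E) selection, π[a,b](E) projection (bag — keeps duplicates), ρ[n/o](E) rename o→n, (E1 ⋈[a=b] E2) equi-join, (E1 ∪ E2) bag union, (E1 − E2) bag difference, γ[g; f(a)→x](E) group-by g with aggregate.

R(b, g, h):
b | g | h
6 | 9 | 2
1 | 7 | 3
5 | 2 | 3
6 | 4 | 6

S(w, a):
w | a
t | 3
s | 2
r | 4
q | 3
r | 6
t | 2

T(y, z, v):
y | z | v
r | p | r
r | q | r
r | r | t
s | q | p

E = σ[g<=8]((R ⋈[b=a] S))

σ filters on g, owned by the left side.
E' = (σ[g<=8](R) ⋈[b=a] S)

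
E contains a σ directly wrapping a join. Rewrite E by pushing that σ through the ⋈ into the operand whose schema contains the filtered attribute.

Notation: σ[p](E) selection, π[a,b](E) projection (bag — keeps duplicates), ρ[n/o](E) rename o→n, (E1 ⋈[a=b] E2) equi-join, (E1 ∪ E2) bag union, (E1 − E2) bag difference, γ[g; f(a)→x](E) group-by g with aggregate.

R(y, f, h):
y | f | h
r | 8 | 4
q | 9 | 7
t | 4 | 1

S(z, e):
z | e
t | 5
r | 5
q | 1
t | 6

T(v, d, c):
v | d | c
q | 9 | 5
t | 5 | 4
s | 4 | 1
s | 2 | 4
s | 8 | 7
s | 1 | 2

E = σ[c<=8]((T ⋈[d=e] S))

σ filters on c, owned by the left side.
E' = (σ[c<=8](T) ⋈[d=e] S)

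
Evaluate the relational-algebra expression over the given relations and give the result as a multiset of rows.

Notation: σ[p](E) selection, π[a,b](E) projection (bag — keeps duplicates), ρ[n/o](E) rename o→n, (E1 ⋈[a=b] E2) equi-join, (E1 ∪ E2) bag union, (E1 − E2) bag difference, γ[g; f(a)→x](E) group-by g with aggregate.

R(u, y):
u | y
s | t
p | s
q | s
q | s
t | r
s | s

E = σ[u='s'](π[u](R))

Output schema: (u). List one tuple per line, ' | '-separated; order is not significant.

Subexpression sizes:
  R → 6
  π[u](R) → 6
  σ[u='s'](π[u](R)) → 2

== RESULT ==
u
s
s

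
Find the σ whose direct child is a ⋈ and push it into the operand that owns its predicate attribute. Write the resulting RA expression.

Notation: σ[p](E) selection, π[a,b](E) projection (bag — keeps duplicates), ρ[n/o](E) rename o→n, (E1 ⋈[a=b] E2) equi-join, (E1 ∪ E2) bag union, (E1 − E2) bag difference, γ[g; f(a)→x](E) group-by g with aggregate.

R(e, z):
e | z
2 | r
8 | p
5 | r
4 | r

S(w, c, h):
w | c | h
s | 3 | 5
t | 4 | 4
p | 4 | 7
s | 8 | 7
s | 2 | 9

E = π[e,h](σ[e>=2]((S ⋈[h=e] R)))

σ filters on e, owned by the right side.
E' = π[e,h]((S ⋈[h=e] σ[e>=2](R)))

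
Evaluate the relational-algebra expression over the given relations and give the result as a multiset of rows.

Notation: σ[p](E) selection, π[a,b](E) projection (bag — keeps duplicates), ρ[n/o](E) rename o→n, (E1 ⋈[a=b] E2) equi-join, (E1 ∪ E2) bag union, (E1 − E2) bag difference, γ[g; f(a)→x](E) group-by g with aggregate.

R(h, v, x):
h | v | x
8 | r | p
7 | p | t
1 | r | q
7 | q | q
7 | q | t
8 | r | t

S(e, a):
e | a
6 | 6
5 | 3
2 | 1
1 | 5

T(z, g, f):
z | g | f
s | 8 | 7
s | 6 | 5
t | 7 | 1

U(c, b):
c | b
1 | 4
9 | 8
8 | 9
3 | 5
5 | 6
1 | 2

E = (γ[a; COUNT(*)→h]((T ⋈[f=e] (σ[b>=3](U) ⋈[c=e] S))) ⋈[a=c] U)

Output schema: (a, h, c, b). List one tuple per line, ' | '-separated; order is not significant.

Per-node cardinality:
  T → 3
  U → 6
  σ[b>=3](U) → 5
  S → 4
  (σ[b>=3](U) ⋈[c=e] S) → 2
  (T ⋈[f=e] (σ[b>=3](U) ⋈[c=e] S)) → 2
  γ[a; COUNT(*)→h]((T ⋈[f=e] (σ[b>=3](U) ⋈[c=e] S))) → 2
  U → 6
  (γ[a; COUNT(*)→h]((T ⋈[f=e] (σ[b>=3](U) ⋈[c=e] S))) ⋈[a=c] U) → 2

== RESULT ==
a | h | c | b
3 | 1 | 3 | 5
5 | 1 | 5 | 6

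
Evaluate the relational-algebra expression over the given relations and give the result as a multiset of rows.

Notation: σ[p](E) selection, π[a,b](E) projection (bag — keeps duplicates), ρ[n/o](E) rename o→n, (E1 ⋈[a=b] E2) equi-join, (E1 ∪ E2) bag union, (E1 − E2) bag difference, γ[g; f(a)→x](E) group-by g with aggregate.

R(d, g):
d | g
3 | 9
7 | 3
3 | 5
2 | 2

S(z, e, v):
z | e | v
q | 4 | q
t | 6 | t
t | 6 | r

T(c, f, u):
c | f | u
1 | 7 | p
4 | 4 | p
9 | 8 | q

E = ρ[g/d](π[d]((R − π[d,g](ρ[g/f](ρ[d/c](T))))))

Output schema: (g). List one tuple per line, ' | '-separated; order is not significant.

Subexpression sizes:
  R → 4
  T → 3
  ρ[d/c](T) → 3
  ρ[g/f](ρ[d/c](T)) → 3
  π[d,g](ρ[g/f](ρ[d/c](T))) → 3
  (R − π[d,g](ρ[g/f](ρ[d/c](T)))) → 4
  π[d]((R − π[d,g](ρ[g/f](ρ[d/c](T))))) → 4
  ρ[g/d](π[d]((R − π[d,g](ρ[g/f](ρ[d/c](T)))))) → 4

== RESULT ==
g
2
3
3
7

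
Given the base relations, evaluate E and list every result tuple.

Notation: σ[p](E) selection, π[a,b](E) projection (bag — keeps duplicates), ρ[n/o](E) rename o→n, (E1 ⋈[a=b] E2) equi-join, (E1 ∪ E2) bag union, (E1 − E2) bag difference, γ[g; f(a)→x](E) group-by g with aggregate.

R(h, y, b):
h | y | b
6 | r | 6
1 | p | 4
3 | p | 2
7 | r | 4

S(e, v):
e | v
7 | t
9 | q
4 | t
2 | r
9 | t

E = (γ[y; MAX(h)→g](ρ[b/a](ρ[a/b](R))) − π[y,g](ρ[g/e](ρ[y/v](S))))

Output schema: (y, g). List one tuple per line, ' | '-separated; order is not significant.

Row counts bottom-up:
  R → 4
  ρ[a/b](R) → 4
  ρ[b/a](ρ[a/b](R)) → 4
  γ[y; MAX(h)→g](ρ[b/a](ρ[a/b](R))) → 2
  S → 5
  ρ[y/v](S) → 5
  ρ[g/e](ρ[y/v](S)) → 5
  π[y,g](ρ[g/e](ρ[y/v](S))) → 5
  (γ[y; MAX(h)→g](ρ[b/a](ρ[a/b](R))) − π[y,g](ρ[g/e](ρ[y/v](S)))) → 2

== RESULT ==
y | g
p | 3
r | 7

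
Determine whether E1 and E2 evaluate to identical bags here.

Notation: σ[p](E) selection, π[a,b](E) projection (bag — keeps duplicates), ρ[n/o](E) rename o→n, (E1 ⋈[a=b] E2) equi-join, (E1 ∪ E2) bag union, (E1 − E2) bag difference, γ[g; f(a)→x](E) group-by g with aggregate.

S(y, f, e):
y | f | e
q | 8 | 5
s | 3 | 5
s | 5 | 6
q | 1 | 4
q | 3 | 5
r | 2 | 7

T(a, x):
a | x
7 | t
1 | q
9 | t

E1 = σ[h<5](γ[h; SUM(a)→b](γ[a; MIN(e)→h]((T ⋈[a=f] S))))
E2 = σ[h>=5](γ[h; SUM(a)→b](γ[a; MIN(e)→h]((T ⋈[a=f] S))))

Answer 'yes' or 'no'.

E1 subexpression sizes:
  T → 3
  S → 6
  (T ⋈[a=f] S) → 1
  γ[a; MIN(e)→h]((T ⋈[a=f] S)) → 1
  γ[h; SUM(a)→b](γ[a; MIN(e)→h]((T ⋈[a=f] S))) → 1
  σ[h<5](γ[h; SUM(a)→b](γ[a; MIN(e)→h]((T ⋈[a=f] S)))) → 1
E2 subexpression sizes:
  T → 3
  S → 6
  (T ⋈[a=f] S) → 1
  γ[a; MIN(e)→h]((T ⋈[a=f] S)) → 1
  γ[h; SUM(a)→b](γ[a; MIN(e)→h]((T ⋈[a=f] S))) → 1
  σ[h>=5](γ[h; SUM(a)→b](γ[a; MIN(e)→h]((T ⋈[a=f] S)))) → 0

E1 result:
h | b
4 | 1
E2 result:
h | b
(0 rows)
Witness: (4, 1) appears 1× in E1 but 0× in E2.

no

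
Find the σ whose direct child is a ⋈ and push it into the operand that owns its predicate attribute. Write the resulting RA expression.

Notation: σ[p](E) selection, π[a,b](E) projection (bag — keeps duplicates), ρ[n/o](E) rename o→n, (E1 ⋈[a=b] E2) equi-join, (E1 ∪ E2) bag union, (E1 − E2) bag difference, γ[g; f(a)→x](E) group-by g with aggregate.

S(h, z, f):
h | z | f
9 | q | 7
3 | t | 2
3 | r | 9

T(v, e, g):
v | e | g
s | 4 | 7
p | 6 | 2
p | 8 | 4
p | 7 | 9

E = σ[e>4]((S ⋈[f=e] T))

σ filters on e, owned by the right side.
E' = (S ⋈[f=e] σ[e>4](T))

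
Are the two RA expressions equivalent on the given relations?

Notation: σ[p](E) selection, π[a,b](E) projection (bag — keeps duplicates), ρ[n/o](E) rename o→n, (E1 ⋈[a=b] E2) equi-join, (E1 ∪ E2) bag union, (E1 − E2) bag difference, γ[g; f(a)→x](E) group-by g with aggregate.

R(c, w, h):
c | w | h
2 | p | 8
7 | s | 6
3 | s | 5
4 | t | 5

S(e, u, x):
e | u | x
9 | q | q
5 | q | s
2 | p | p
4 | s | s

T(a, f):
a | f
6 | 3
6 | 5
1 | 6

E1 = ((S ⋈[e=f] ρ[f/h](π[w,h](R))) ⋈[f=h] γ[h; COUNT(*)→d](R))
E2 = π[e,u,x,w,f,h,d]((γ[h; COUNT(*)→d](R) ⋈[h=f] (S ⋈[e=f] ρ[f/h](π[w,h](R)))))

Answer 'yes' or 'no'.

E1 subexpression sizes:
  S → 4
  R → 4
  π[w,h](R) → 4
  ρ[f/h](π[w,h](R)) → 4
  (S ⋈[e=f] ρ[f/h](π[w,h](R))) → 2
  R → 4
  γ[h; COUNT(*)→d](R) → 3
  ((S ⋈[e=f] ρ[f/h](π[w,h](R))) ⋈[f=h] γ[h; COUNT(*)→d](R)) → 2
E2 subexpression sizes:
  R → 4
  γ[h; COUNT(*)→d](R) → 3
  S → 4
  R → 4
  π[w,h](R) → 4
  ρ[f/h](π[w,h](R)) → 4
  (S ⋈[e=f] ρ[f/h](π[w,h](R))) → 2
  (γ[h; COUNT(*)→d](R) ⋈[h=f] (S ⋈[e=f] ρ[f/h](π[w,h](R)))) → 2
  π[e,u,x,w,f,h,d]((γ[h; COUNT(*)→d](R) ⋈[h=f] (S ⋈[e=f] ρ[f/h](π[w,h](R))))) → 2

E1 and E2 produce the same multiset:
e | u | x | w | f | h | d
5 | q | s | s | 5 | 5 | 2
5 | q | s | t | 5 | 5 | 2

yes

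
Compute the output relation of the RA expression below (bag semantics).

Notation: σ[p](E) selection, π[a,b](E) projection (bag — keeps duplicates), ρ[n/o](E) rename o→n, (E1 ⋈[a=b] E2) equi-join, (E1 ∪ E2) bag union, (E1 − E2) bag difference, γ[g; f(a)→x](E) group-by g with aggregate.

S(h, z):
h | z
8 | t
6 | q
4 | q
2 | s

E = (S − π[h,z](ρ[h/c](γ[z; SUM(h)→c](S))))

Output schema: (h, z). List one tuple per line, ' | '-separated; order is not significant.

Subexpression sizes:
  S → 4
  S → 4
  γ[z; SUM(h)→c](S) → 3
  ρ[h/c](γ[z; SUM(h)→c](S)) → 3
  π[h,z](ρ[h/c](γ[z; SUM(h)→c](S))) → 3
  (S − π[h,z](ρ[h/c](γ[z; SUM(h)→c](S)))) → 2

== RESULT ==
h | z
4 | q
6 | q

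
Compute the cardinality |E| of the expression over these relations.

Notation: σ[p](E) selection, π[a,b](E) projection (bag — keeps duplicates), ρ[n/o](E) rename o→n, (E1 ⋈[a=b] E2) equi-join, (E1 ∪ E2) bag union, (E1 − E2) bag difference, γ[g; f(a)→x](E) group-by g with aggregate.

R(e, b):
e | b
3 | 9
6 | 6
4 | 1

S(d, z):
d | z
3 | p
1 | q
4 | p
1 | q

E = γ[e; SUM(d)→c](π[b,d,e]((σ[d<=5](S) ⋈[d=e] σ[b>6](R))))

Per-node cardinality:
  S → 4
  σ[d<=5](S) → 4
  R → 3
  σ[b>6](R) → 1
  (σ[d<=5](S) ⋈[d=e] σ[b>6](R)) → 1
  π[b,d,e]((σ[d<=5](S) ⋈[d=e] σ[b>6](R))) → 1
  γ[e; SUM(d)→c](π[b,d,e]((σ[d<=5](S) ⋈[d=e] σ[b>6](R)))) → 1

|E| = 1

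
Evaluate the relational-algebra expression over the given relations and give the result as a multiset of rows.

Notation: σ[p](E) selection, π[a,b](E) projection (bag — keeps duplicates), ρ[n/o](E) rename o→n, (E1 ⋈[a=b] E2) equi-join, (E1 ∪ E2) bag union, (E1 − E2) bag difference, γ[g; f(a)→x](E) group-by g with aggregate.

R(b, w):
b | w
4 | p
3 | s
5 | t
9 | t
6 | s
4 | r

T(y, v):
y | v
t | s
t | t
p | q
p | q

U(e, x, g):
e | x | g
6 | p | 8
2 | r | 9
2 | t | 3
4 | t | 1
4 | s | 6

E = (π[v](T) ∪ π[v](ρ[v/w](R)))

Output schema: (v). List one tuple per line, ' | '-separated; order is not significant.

Stepwise |·|:
  T → 4
  π[v](T) → 4
  R → 6
  ρ[v/w](R) → 6
  π[v](ρ[v/w](R)) → 6
  (π[v](T) ∪ π[v](ρ[v/w](R))) → 10

== RESULT ==
v
p
q
q
r
s
s
s
t
t
t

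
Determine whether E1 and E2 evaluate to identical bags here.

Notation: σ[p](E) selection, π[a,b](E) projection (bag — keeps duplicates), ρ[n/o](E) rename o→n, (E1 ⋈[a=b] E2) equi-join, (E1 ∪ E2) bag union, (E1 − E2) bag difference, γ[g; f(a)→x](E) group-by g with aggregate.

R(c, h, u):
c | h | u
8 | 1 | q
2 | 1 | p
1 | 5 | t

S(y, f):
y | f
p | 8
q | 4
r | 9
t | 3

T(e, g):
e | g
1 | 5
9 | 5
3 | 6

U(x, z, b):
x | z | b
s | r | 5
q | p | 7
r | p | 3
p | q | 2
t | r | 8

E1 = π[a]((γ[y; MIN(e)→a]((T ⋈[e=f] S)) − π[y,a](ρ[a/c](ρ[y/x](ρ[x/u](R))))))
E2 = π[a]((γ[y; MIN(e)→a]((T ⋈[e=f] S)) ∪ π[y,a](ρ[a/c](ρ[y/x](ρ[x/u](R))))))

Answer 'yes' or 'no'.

E1 subexpression sizes:
  T → 3
  S → 4
  (T ⋈[e=f] S) → 2
  γ[y; MIN(e)→a]((T ⋈[e=f] S)) → 2
  R → 3
  ρ[x/u](R) → 3
  ρ[y/x](ρ[x/u](R)) → 3
  ρ[a/c](ρ[y/x](ρ[x/u](R))) → 3
  π[y,a](ρ[a/c](ρ[y/x](ρ[x/u](R)))) → 3
  (γ[y; MIN(e)→a]((T ⋈[e=f] S)) − π[y,a](ρ[a/c](ρ[y/x](ρ[x/u](R))))) → 2
  π[a]((γ[y; MIN(e)→a]((T ⋈[e=f] S)) − π[y,a](ρ[a/c](ρ[y/x](ρ[x/u](R)))))) → 2
E2 subexpression sizes:
  T → 3
  S → 4
  (T ⋈[e=f] S) → 2
  γ[y; MIN(e)→a]((T ⋈[e=f] S)) → 2
  R → 3
  ρ[x/u](R) → 3
  ρ[y/x](ρ[x/u](R)) → 3
  ρ[a/c](ρ[y/x](ρ[x/u](R))) → 3
  π[y,a](ρ[a/c](ρ[y/x](ρ[x/u](R)))) → 3
  (γ[y; MIN(e)→a]((T ⋈[e=f] S)) ∪ π[y,a](ρ[a/c](ρ[y/x](ρ[x/u](R))))) → 5
  π[a]((γ[y; MIN(e)→a]((T ⋈[e=f] S)) ∪ π[y,a](ρ[a/c](ρ[y/x](ρ[x/u](R)))))) → 5

E1 result:
a
3
9
E2 result:
a
1
2
3
8
9
Witness: (1,) appears 0× in E1 but 1× in E2.

no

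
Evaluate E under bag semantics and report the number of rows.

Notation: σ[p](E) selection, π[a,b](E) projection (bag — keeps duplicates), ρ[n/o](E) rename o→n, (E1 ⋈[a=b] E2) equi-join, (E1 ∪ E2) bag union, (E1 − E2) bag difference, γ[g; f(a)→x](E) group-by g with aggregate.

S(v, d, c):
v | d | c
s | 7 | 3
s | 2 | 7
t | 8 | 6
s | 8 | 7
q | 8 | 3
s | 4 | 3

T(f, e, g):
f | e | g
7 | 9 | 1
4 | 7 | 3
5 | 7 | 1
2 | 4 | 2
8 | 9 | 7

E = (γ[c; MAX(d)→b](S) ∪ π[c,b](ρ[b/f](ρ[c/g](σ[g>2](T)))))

Stepwise |·|:
  S → 6
  γ[c; MAX(d)→b](S) → 3
  T → 5
  σ[g>2](T) → 2
  ρ[c/g](σ[g>2](T)) → 2
  ρ[b/f](ρ[c/g](σ[g>2](T))) → 2
  π[c,b](ρ[b/f](ρ[c/g](σ[g>2](T)))) → 2
  (γ[c; MAX(d)→b](S) ∪ π[c,b](ρ[b/f](ρ[c/g](σ[g>2](T))))) → 5

|E| = 5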